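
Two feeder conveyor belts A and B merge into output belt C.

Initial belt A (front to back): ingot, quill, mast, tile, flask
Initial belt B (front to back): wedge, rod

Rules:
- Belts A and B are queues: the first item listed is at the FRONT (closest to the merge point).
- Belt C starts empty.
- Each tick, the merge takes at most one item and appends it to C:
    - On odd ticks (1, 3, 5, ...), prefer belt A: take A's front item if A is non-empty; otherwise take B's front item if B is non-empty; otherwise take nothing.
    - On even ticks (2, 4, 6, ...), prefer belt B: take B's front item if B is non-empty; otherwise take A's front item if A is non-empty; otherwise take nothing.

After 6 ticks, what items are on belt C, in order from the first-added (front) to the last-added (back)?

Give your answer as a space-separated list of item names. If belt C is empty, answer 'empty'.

Answer: ingot wedge quill rod mast tile

Derivation:
Tick 1: prefer A, take ingot from A; A=[quill,mast,tile,flask] B=[wedge,rod] C=[ingot]
Tick 2: prefer B, take wedge from B; A=[quill,mast,tile,flask] B=[rod] C=[ingot,wedge]
Tick 3: prefer A, take quill from A; A=[mast,tile,flask] B=[rod] C=[ingot,wedge,quill]
Tick 4: prefer B, take rod from B; A=[mast,tile,flask] B=[-] C=[ingot,wedge,quill,rod]
Tick 5: prefer A, take mast from A; A=[tile,flask] B=[-] C=[ingot,wedge,quill,rod,mast]
Tick 6: prefer B, take tile from A; A=[flask] B=[-] C=[ingot,wedge,quill,rod,mast,tile]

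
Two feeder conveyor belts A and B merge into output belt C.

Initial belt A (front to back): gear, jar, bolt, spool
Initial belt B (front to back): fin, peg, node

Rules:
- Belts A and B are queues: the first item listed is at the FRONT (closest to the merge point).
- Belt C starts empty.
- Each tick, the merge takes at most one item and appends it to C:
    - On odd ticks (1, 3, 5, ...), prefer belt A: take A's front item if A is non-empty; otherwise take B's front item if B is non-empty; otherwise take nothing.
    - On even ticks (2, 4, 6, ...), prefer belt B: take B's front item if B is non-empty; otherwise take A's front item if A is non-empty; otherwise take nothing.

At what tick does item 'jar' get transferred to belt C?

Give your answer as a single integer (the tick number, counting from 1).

Answer: 3

Derivation:
Tick 1: prefer A, take gear from A; A=[jar,bolt,spool] B=[fin,peg,node] C=[gear]
Tick 2: prefer B, take fin from B; A=[jar,bolt,spool] B=[peg,node] C=[gear,fin]
Tick 3: prefer A, take jar from A; A=[bolt,spool] B=[peg,node] C=[gear,fin,jar]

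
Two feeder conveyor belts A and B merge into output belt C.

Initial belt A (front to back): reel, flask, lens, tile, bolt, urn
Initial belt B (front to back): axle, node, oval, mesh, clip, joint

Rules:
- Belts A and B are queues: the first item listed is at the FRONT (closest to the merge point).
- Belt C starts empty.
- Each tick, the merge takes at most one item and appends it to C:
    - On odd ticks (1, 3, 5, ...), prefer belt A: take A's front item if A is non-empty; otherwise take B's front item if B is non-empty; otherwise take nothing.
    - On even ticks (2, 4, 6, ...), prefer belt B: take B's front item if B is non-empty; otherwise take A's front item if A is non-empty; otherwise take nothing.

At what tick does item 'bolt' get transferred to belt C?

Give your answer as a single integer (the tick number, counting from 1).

Answer: 9

Derivation:
Tick 1: prefer A, take reel from A; A=[flask,lens,tile,bolt,urn] B=[axle,node,oval,mesh,clip,joint] C=[reel]
Tick 2: prefer B, take axle from B; A=[flask,lens,tile,bolt,urn] B=[node,oval,mesh,clip,joint] C=[reel,axle]
Tick 3: prefer A, take flask from A; A=[lens,tile,bolt,urn] B=[node,oval,mesh,clip,joint] C=[reel,axle,flask]
Tick 4: prefer B, take node from B; A=[lens,tile,bolt,urn] B=[oval,mesh,clip,joint] C=[reel,axle,flask,node]
Tick 5: prefer A, take lens from A; A=[tile,bolt,urn] B=[oval,mesh,clip,joint] C=[reel,axle,flask,node,lens]
Tick 6: prefer B, take oval from B; A=[tile,bolt,urn] B=[mesh,clip,joint] C=[reel,axle,flask,node,lens,oval]
Tick 7: prefer A, take tile from A; A=[bolt,urn] B=[mesh,clip,joint] C=[reel,axle,flask,node,lens,oval,tile]
Tick 8: prefer B, take mesh from B; A=[bolt,urn] B=[clip,joint] C=[reel,axle,flask,node,lens,oval,tile,mesh]
Tick 9: prefer A, take bolt from A; A=[urn] B=[clip,joint] C=[reel,axle,flask,node,lens,oval,tile,mesh,bolt]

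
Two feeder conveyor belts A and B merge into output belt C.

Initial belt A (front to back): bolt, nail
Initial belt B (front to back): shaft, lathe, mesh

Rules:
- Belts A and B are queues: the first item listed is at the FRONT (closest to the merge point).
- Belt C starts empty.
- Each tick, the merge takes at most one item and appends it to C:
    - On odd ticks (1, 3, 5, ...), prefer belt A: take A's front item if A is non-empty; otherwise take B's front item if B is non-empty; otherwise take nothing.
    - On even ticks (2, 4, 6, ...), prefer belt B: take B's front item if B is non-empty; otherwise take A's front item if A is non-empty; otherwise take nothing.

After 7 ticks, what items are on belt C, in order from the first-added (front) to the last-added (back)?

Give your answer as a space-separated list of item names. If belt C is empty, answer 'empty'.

Answer: bolt shaft nail lathe mesh

Derivation:
Tick 1: prefer A, take bolt from A; A=[nail] B=[shaft,lathe,mesh] C=[bolt]
Tick 2: prefer B, take shaft from B; A=[nail] B=[lathe,mesh] C=[bolt,shaft]
Tick 3: prefer A, take nail from A; A=[-] B=[lathe,mesh] C=[bolt,shaft,nail]
Tick 4: prefer B, take lathe from B; A=[-] B=[mesh] C=[bolt,shaft,nail,lathe]
Tick 5: prefer A, take mesh from B; A=[-] B=[-] C=[bolt,shaft,nail,lathe,mesh]
Tick 6: prefer B, both empty, nothing taken; A=[-] B=[-] C=[bolt,shaft,nail,lathe,mesh]
Tick 7: prefer A, both empty, nothing taken; A=[-] B=[-] C=[bolt,shaft,nail,lathe,mesh]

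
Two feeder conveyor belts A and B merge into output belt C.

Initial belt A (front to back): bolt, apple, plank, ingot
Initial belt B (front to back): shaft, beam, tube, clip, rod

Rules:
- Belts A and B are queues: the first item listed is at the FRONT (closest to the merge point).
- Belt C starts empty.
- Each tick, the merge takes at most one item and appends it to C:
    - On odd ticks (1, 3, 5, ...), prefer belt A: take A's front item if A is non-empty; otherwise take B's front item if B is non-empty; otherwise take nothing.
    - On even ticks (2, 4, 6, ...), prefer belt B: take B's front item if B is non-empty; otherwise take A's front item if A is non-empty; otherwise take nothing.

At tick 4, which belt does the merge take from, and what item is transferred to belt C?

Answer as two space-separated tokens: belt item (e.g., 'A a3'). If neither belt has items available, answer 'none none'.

Tick 1: prefer A, take bolt from A; A=[apple,plank,ingot] B=[shaft,beam,tube,clip,rod] C=[bolt]
Tick 2: prefer B, take shaft from B; A=[apple,plank,ingot] B=[beam,tube,clip,rod] C=[bolt,shaft]
Tick 3: prefer A, take apple from A; A=[plank,ingot] B=[beam,tube,clip,rod] C=[bolt,shaft,apple]
Tick 4: prefer B, take beam from B; A=[plank,ingot] B=[tube,clip,rod] C=[bolt,shaft,apple,beam]

Answer: B beam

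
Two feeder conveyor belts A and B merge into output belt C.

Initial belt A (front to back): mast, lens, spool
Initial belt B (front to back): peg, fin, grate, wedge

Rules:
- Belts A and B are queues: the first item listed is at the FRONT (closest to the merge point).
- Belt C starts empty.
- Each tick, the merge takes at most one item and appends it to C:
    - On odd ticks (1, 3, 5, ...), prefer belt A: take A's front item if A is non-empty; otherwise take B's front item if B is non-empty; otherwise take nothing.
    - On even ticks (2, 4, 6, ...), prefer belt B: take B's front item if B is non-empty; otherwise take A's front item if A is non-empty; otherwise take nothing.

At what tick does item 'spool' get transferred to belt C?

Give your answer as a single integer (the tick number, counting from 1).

Tick 1: prefer A, take mast from A; A=[lens,spool] B=[peg,fin,grate,wedge] C=[mast]
Tick 2: prefer B, take peg from B; A=[lens,spool] B=[fin,grate,wedge] C=[mast,peg]
Tick 3: prefer A, take lens from A; A=[spool] B=[fin,grate,wedge] C=[mast,peg,lens]
Tick 4: prefer B, take fin from B; A=[spool] B=[grate,wedge] C=[mast,peg,lens,fin]
Tick 5: prefer A, take spool from A; A=[-] B=[grate,wedge] C=[mast,peg,lens,fin,spool]

Answer: 5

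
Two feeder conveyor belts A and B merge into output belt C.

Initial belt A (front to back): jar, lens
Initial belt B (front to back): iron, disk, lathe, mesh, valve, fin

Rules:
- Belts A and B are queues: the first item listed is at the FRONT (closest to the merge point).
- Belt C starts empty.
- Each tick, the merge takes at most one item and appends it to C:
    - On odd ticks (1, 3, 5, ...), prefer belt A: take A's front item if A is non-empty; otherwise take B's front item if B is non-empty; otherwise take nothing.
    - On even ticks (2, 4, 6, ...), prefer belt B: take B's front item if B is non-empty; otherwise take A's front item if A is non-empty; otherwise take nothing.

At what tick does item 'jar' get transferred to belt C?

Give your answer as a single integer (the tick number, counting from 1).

Tick 1: prefer A, take jar from A; A=[lens] B=[iron,disk,lathe,mesh,valve,fin] C=[jar]

Answer: 1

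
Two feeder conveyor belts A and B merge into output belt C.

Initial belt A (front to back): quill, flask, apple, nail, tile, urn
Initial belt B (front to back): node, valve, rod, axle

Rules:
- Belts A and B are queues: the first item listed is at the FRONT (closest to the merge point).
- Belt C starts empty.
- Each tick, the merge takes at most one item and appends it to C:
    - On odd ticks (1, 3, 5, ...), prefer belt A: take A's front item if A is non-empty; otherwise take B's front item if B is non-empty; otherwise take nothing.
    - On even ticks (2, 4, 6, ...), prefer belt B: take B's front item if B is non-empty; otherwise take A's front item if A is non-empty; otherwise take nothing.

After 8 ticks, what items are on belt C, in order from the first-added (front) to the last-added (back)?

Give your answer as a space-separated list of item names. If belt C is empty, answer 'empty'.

Answer: quill node flask valve apple rod nail axle

Derivation:
Tick 1: prefer A, take quill from A; A=[flask,apple,nail,tile,urn] B=[node,valve,rod,axle] C=[quill]
Tick 2: prefer B, take node from B; A=[flask,apple,nail,tile,urn] B=[valve,rod,axle] C=[quill,node]
Tick 3: prefer A, take flask from A; A=[apple,nail,tile,urn] B=[valve,rod,axle] C=[quill,node,flask]
Tick 4: prefer B, take valve from B; A=[apple,nail,tile,urn] B=[rod,axle] C=[quill,node,flask,valve]
Tick 5: prefer A, take apple from A; A=[nail,tile,urn] B=[rod,axle] C=[quill,node,flask,valve,apple]
Tick 6: prefer B, take rod from B; A=[nail,tile,urn] B=[axle] C=[quill,node,flask,valve,apple,rod]
Tick 7: prefer A, take nail from A; A=[tile,urn] B=[axle] C=[quill,node,flask,valve,apple,rod,nail]
Tick 8: prefer B, take axle from B; A=[tile,urn] B=[-] C=[quill,node,flask,valve,apple,rod,nail,axle]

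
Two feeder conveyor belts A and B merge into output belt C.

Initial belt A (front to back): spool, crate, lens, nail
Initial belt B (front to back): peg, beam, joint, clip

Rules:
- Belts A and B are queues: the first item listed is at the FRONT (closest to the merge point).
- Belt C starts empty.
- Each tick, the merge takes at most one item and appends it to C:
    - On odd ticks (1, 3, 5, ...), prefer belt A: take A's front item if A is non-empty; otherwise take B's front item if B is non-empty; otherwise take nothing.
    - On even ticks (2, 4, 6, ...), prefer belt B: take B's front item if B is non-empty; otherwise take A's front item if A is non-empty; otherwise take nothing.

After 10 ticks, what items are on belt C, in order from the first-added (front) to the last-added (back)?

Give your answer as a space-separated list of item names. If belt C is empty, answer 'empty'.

Tick 1: prefer A, take spool from A; A=[crate,lens,nail] B=[peg,beam,joint,clip] C=[spool]
Tick 2: prefer B, take peg from B; A=[crate,lens,nail] B=[beam,joint,clip] C=[spool,peg]
Tick 3: prefer A, take crate from A; A=[lens,nail] B=[beam,joint,clip] C=[spool,peg,crate]
Tick 4: prefer B, take beam from B; A=[lens,nail] B=[joint,clip] C=[spool,peg,crate,beam]
Tick 5: prefer A, take lens from A; A=[nail] B=[joint,clip] C=[spool,peg,crate,beam,lens]
Tick 6: prefer B, take joint from B; A=[nail] B=[clip] C=[spool,peg,crate,beam,lens,joint]
Tick 7: prefer A, take nail from A; A=[-] B=[clip] C=[spool,peg,crate,beam,lens,joint,nail]
Tick 8: prefer B, take clip from B; A=[-] B=[-] C=[spool,peg,crate,beam,lens,joint,nail,clip]
Tick 9: prefer A, both empty, nothing taken; A=[-] B=[-] C=[spool,peg,crate,beam,lens,joint,nail,clip]
Tick 10: prefer B, both empty, nothing taken; A=[-] B=[-] C=[spool,peg,crate,beam,lens,joint,nail,clip]

Answer: spool peg crate beam lens joint nail clip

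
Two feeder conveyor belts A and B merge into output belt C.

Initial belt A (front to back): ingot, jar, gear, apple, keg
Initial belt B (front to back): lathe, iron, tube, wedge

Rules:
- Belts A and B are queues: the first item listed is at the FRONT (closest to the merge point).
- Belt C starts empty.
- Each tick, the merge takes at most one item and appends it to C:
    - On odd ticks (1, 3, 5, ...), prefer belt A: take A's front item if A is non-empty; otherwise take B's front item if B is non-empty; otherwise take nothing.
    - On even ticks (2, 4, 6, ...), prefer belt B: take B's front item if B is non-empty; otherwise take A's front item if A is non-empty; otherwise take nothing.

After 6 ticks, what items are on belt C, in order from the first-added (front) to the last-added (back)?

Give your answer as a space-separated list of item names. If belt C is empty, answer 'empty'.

Answer: ingot lathe jar iron gear tube

Derivation:
Tick 1: prefer A, take ingot from A; A=[jar,gear,apple,keg] B=[lathe,iron,tube,wedge] C=[ingot]
Tick 2: prefer B, take lathe from B; A=[jar,gear,apple,keg] B=[iron,tube,wedge] C=[ingot,lathe]
Tick 3: prefer A, take jar from A; A=[gear,apple,keg] B=[iron,tube,wedge] C=[ingot,lathe,jar]
Tick 4: prefer B, take iron from B; A=[gear,apple,keg] B=[tube,wedge] C=[ingot,lathe,jar,iron]
Tick 5: prefer A, take gear from A; A=[apple,keg] B=[tube,wedge] C=[ingot,lathe,jar,iron,gear]
Tick 6: prefer B, take tube from B; A=[apple,keg] B=[wedge] C=[ingot,lathe,jar,iron,gear,tube]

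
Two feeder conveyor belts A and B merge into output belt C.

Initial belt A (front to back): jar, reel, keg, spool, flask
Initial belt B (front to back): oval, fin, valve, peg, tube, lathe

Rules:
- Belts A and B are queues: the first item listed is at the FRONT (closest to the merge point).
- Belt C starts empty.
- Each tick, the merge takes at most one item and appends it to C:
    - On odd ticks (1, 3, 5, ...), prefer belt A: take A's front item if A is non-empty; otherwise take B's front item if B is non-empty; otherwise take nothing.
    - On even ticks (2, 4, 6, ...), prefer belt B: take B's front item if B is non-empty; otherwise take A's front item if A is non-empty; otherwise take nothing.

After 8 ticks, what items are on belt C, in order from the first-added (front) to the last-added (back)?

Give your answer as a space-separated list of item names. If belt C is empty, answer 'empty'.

Tick 1: prefer A, take jar from A; A=[reel,keg,spool,flask] B=[oval,fin,valve,peg,tube,lathe] C=[jar]
Tick 2: prefer B, take oval from B; A=[reel,keg,spool,flask] B=[fin,valve,peg,tube,lathe] C=[jar,oval]
Tick 3: prefer A, take reel from A; A=[keg,spool,flask] B=[fin,valve,peg,tube,lathe] C=[jar,oval,reel]
Tick 4: prefer B, take fin from B; A=[keg,spool,flask] B=[valve,peg,tube,lathe] C=[jar,oval,reel,fin]
Tick 5: prefer A, take keg from A; A=[spool,flask] B=[valve,peg,tube,lathe] C=[jar,oval,reel,fin,keg]
Tick 6: prefer B, take valve from B; A=[spool,flask] B=[peg,tube,lathe] C=[jar,oval,reel,fin,keg,valve]
Tick 7: prefer A, take spool from A; A=[flask] B=[peg,tube,lathe] C=[jar,oval,reel,fin,keg,valve,spool]
Tick 8: prefer B, take peg from B; A=[flask] B=[tube,lathe] C=[jar,oval,reel,fin,keg,valve,spool,peg]

Answer: jar oval reel fin keg valve spool peg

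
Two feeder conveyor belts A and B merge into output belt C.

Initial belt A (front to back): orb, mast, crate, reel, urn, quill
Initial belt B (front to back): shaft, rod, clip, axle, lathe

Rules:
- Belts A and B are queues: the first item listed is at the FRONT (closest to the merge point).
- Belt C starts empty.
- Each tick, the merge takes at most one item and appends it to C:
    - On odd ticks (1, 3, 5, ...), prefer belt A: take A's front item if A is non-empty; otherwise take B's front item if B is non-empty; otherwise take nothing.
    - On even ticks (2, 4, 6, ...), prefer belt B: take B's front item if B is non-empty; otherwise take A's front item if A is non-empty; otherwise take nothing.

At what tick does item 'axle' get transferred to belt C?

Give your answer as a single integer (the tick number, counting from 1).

Answer: 8

Derivation:
Tick 1: prefer A, take orb from A; A=[mast,crate,reel,urn,quill] B=[shaft,rod,clip,axle,lathe] C=[orb]
Tick 2: prefer B, take shaft from B; A=[mast,crate,reel,urn,quill] B=[rod,clip,axle,lathe] C=[orb,shaft]
Tick 3: prefer A, take mast from A; A=[crate,reel,urn,quill] B=[rod,clip,axle,lathe] C=[orb,shaft,mast]
Tick 4: prefer B, take rod from B; A=[crate,reel,urn,quill] B=[clip,axle,lathe] C=[orb,shaft,mast,rod]
Tick 5: prefer A, take crate from A; A=[reel,urn,quill] B=[clip,axle,lathe] C=[orb,shaft,mast,rod,crate]
Tick 6: prefer B, take clip from B; A=[reel,urn,quill] B=[axle,lathe] C=[orb,shaft,mast,rod,crate,clip]
Tick 7: prefer A, take reel from A; A=[urn,quill] B=[axle,lathe] C=[orb,shaft,mast,rod,crate,clip,reel]
Tick 8: prefer B, take axle from B; A=[urn,quill] B=[lathe] C=[orb,shaft,mast,rod,crate,clip,reel,axle]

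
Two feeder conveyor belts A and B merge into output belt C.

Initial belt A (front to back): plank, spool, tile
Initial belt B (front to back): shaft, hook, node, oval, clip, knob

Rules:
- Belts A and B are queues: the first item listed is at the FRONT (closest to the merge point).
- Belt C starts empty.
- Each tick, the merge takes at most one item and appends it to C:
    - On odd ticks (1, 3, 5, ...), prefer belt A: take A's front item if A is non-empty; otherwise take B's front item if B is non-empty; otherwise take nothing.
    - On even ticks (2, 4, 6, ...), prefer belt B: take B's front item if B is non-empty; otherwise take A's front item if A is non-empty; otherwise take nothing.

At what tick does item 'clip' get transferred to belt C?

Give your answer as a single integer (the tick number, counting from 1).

Tick 1: prefer A, take plank from A; A=[spool,tile] B=[shaft,hook,node,oval,clip,knob] C=[plank]
Tick 2: prefer B, take shaft from B; A=[spool,tile] B=[hook,node,oval,clip,knob] C=[plank,shaft]
Tick 3: prefer A, take spool from A; A=[tile] B=[hook,node,oval,clip,knob] C=[plank,shaft,spool]
Tick 4: prefer B, take hook from B; A=[tile] B=[node,oval,clip,knob] C=[plank,shaft,spool,hook]
Tick 5: prefer A, take tile from A; A=[-] B=[node,oval,clip,knob] C=[plank,shaft,spool,hook,tile]
Tick 6: prefer B, take node from B; A=[-] B=[oval,clip,knob] C=[plank,shaft,spool,hook,tile,node]
Tick 7: prefer A, take oval from B; A=[-] B=[clip,knob] C=[plank,shaft,spool,hook,tile,node,oval]
Tick 8: prefer B, take clip from B; A=[-] B=[knob] C=[plank,shaft,spool,hook,tile,node,oval,clip]

Answer: 8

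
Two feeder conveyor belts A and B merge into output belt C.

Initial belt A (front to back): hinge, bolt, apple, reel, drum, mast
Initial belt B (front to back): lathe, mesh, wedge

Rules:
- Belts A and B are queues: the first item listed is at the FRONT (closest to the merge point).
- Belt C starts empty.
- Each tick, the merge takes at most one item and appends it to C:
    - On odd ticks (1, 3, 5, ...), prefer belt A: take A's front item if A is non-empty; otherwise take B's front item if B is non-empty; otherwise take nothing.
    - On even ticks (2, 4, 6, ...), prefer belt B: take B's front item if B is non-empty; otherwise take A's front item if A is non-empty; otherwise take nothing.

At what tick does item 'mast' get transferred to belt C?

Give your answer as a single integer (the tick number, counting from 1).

Answer: 9

Derivation:
Tick 1: prefer A, take hinge from A; A=[bolt,apple,reel,drum,mast] B=[lathe,mesh,wedge] C=[hinge]
Tick 2: prefer B, take lathe from B; A=[bolt,apple,reel,drum,mast] B=[mesh,wedge] C=[hinge,lathe]
Tick 3: prefer A, take bolt from A; A=[apple,reel,drum,mast] B=[mesh,wedge] C=[hinge,lathe,bolt]
Tick 4: prefer B, take mesh from B; A=[apple,reel,drum,mast] B=[wedge] C=[hinge,lathe,bolt,mesh]
Tick 5: prefer A, take apple from A; A=[reel,drum,mast] B=[wedge] C=[hinge,lathe,bolt,mesh,apple]
Tick 6: prefer B, take wedge from B; A=[reel,drum,mast] B=[-] C=[hinge,lathe,bolt,mesh,apple,wedge]
Tick 7: prefer A, take reel from A; A=[drum,mast] B=[-] C=[hinge,lathe,bolt,mesh,apple,wedge,reel]
Tick 8: prefer B, take drum from A; A=[mast] B=[-] C=[hinge,lathe,bolt,mesh,apple,wedge,reel,drum]
Tick 9: prefer A, take mast from A; A=[-] B=[-] C=[hinge,lathe,bolt,mesh,apple,wedge,reel,drum,mast]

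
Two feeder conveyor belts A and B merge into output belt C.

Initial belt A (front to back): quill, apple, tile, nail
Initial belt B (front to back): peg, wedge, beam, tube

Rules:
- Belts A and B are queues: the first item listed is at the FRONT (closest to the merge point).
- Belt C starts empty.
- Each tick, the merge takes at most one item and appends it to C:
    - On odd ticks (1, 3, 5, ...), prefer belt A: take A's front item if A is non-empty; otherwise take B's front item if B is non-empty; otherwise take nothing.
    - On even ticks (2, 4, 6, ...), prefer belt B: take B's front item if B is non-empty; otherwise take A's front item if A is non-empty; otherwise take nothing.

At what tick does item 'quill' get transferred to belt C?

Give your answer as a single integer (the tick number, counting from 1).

Tick 1: prefer A, take quill from A; A=[apple,tile,nail] B=[peg,wedge,beam,tube] C=[quill]

Answer: 1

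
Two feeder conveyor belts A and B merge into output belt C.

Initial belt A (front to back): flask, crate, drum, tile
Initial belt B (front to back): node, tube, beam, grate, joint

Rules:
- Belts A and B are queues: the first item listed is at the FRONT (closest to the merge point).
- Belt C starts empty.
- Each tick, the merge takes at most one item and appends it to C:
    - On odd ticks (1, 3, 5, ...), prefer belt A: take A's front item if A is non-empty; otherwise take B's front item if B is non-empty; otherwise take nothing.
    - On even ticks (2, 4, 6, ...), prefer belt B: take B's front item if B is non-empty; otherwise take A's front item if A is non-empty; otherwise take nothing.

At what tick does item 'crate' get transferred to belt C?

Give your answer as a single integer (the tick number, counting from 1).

Tick 1: prefer A, take flask from A; A=[crate,drum,tile] B=[node,tube,beam,grate,joint] C=[flask]
Tick 2: prefer B, take node from B; A=[crate,drum,tile] B=[tube,beam,grate,joint] C=[flask,node]
Tick 3: prefer A, take crate from A; A=[drum,tile] B=[tube,beam,grate,joint] C=[flask,node,crate]

Answer: 3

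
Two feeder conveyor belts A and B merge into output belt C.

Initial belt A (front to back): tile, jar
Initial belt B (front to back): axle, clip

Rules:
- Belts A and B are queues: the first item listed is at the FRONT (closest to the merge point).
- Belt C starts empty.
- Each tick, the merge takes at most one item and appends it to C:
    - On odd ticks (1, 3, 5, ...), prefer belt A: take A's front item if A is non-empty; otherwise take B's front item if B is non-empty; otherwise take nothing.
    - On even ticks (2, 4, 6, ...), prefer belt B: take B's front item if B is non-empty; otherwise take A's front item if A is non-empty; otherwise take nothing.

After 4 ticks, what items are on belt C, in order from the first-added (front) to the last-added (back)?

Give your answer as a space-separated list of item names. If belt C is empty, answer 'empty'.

Tick 1: prefer A, take tile from A; A=[jar] B=[axle,clip] C=[tile]
Tick 2: prefer B, take axle from B; A=[jar] B=[clip] C=[tile,axle]
Tick 3: prefer A, take jar from A; A=[-] B=[clip] C=[tile,axle,jar]
Tick 4: prefer B, take clip from B; A=[-] B=[-] C=[tile,axle,jar,clip]

Answer: tile axle jar clip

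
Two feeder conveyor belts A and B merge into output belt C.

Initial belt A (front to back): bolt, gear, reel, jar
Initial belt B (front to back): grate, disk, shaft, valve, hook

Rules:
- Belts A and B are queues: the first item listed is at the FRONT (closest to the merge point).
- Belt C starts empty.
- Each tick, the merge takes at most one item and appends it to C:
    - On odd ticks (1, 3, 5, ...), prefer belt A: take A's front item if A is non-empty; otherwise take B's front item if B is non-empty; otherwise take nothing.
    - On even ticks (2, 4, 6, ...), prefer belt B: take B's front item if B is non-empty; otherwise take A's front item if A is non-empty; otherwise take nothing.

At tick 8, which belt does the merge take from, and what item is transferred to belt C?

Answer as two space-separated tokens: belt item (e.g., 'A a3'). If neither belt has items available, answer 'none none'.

Answer: B valve

Derivation:
Tick 1: prefer A, take bolt from A; A=[gear,reel,jar] B=[grate,disk,shaft,valve,hook] C=[bolt]
Tick 2: prefer B, take grate from B; A=[gear,reel,jar] B=[disk,shaft,valve,hook] C=[bolt,grate]
Tick 3: prefer A, take gear from A; A=[reel,jar] B=[disk,shaft,valve,hook] C=[bolt,grate,gear]
Tick 4: prefer B, take disk from B; A=[reel,jar] B=[shaft,valve,hook] C=[bolt,grate,gear,disk]
Tick 5: prefer A, take reel from A; A=[jar] B=[shaft,valve,hook] C=[bolt,grate,gear,disk,reel]
Tick 6: prefer B, take shaft from B; A=[jar] B=[valve,hook] C=[bolt,grate,gear,disk,reel,shaft]
Tick 7: prefer A, take jar from A; A=[-] B=[valve,hook] C=[bolt,grate,gear,disk,reel,shaft,jar]
Tick 8: prefer B, take valve from B; A=[-] B=[hook] C=[bolt,grate,gear,disk,reel,shaft,jar,valve]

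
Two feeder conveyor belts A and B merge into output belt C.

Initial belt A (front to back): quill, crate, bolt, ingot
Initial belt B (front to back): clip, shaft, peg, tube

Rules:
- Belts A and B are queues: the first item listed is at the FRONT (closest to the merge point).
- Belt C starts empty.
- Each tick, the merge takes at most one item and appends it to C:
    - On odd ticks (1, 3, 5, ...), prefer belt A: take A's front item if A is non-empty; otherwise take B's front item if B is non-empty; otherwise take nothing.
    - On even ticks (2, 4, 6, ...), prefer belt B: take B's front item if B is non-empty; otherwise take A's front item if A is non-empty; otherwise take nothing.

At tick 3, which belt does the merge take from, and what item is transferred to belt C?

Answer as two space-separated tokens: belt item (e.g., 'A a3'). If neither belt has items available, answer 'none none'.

Answer: A crate

Derivation:
Tick 1: prefer A, take quill from A; A=[crate,bolt,ingot] B=[clip,shaft,peg,tube] C=[quill]
Tick 2: prefer B, take clip from B; A=[crate,bolt,ingot] B=[shaft,peg,tube] C=[quill,clip]
Tick 3: prefer A, take crate from A; A=[bolt,ingot] B=[shaft,peg,tube] C=[quill,clip,crate]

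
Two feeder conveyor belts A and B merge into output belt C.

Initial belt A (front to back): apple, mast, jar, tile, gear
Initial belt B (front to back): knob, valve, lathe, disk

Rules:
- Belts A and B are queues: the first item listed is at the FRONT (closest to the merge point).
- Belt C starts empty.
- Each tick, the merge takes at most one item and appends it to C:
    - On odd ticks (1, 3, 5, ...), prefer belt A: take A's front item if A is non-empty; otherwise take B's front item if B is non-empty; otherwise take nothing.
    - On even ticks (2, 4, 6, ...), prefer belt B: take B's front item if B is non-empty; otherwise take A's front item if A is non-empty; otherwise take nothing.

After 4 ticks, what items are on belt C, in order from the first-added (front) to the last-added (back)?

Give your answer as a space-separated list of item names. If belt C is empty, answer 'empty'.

Answer: apple knob mast valve

Derivation:
Tick 1: prefer A, take apple from A; A=[mast,jar,tile,gear] B=[knob,valve,lathe,disk] C=[apple]
Tick 2: prefer B, take knob from B; A=[mast,jar,tile,gear] B=[valve,lathe,disk] C=[apple,knob]
Tick 3: prefer A, take mast from A; A=[jar,tile,gear] B=[valve,lathe,disk] C=[apple,knob,mast]
Tick 4: prefer B, take valve from B; A=[jar,tile,gear] B=[lathe,disk] C=[apple,knob,mast,valve]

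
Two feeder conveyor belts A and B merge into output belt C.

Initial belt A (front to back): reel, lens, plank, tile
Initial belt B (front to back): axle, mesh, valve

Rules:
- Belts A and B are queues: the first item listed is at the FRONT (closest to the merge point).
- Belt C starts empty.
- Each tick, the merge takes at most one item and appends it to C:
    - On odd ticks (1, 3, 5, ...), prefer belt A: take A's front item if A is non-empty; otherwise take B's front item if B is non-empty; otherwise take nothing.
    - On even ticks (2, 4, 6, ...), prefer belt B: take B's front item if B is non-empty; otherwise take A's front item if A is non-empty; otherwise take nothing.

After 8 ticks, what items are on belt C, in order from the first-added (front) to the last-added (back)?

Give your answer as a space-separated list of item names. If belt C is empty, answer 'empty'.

Answer: reel axle lens mesh plank valve tile

Derivation:
Tick 1: prefer A, take reel from A; A=[lens,plank,tile] B=[axle,mesh,valve] C=[reel]
Tick 2: prefer B, take axle from B; A=[lens,plank,tile] B=[mesh,valve] C=[reel,axle]
Tick 3: prefer A, take lens from A; A=[plank,tile] B=[mesh,valve] C=[reel,axle,lens]
Tick 4: prefer B, take mesh from B; A=[plank,tile] B=[valve] C=[reel,axle,lens,mesh]
Tick 5: prefer A, take plank from A; A=[tile] B=[valve] C=[reel,axle,lens,mesh,plank]
Tick 6: prefer B, take valve from B; A=[tile] B=[-] C=[reel,axle,lens,mesh,plank,valve]
Tick 7: prefer A, take tile from A; A=[-] B=[-] C=[reel,axle,lens,mesh,plank,valve,tile]
Tick 8: prefer B, both empty, nothing taken; A=[-] B=[-] C=[reel,axle,lens,mesh,plank,valve,tile]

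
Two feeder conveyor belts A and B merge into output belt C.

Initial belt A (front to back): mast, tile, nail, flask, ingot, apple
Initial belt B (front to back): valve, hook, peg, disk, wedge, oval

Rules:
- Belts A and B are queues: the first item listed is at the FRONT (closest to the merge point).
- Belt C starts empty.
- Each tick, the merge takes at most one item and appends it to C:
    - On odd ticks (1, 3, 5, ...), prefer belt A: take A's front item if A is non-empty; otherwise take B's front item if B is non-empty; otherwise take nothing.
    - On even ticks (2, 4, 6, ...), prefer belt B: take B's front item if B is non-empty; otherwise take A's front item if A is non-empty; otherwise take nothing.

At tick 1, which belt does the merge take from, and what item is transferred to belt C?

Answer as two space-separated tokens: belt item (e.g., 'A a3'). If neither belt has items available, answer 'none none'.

Tick 1: prefer A, take mast from A; A=[tile,nail,flask,ingot,apple] B=[valve,hook,peg,disk,wedge,oval] C=[mast]

Answer: A mast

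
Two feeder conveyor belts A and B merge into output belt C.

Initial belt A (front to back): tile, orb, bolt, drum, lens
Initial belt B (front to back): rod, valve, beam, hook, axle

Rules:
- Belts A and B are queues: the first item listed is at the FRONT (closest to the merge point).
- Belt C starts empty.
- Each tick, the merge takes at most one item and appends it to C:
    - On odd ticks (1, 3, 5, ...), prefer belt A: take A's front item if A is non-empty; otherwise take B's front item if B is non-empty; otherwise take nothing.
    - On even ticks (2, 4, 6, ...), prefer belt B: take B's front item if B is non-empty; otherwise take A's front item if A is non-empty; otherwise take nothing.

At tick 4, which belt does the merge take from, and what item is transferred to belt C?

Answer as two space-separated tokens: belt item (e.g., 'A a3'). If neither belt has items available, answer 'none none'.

Answer: B valve

Derivation:
Tick 1: prefer A, take tile from A; A=[orb,bolt,drum,lens] B=[rod,valve,beam,hook,axle] C=[tile]
Tick 2: prefer B, take rod from B; A=[orb,bolt,drum,lens] B=[valve,beam,hook,axle] C=[tile,rod]
Tick 3: prefer A, take orb from A; A=[bolt,drum,lens] B=[valve,beam,hook,axle] C=[tile,rod,orb]
Tick 4: prefer B, take valve from B; A=[bolt,drum,lens] B=[beam,hook,axle] C=[tile,rod,orb,valve]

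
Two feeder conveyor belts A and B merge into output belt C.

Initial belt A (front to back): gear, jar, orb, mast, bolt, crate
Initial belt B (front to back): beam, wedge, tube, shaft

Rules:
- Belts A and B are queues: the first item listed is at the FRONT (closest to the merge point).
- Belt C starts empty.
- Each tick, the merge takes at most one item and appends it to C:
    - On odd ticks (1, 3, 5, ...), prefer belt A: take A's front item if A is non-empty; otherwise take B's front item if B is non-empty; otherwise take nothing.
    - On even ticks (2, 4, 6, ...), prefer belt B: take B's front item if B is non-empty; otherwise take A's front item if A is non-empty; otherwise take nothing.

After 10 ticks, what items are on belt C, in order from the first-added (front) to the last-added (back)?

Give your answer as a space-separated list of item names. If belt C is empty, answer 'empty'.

Answer: gear beam jar wedge orb tube mast shaft bolt crate

Derivation:
Tick 1: prefer A, take gear from A; A=[jar,orb,mast,bolt,crate] B=[beam,wedge,tube,shaft] C=[gear]
Tick 2: prefer B, take beam from B; A=[jar,orb,mast,bolt,crate] B=[wedge,tube,shaft] C=[gear,beam]
Tick 3: prefer A, take jar from A; A=[orb,mast,bolt,crate] B=[wedge,tube,shaft] C=[gear,beam,jar]
Tick 4: prefer B, take wedge from B; A=[orb,mast,bolt,crate] B=[tube,shaft] C=[gear,beam,jar,wedge]
Tick 5: prefer A, take orb from A; A=[mast,bolt,crate] B=[tube,shaft] C=[gear,beam,jar,wedge,orb]
Tick 6: prefer B, take tube from B; A=[mast,bolt,crate] B=[shaft] C=[gear,beam,jar,wedge,orb,tube]
Tick 7: prefer A, take mast from A; A=[bolt,crate] B=[shaft] C=[gear,beam,jar,wedge,orb,tube,mast]
Tick 8: prefer B, take shaft from B; A=[bolt,crate] B=[-] C=[gear,beam,jar,wedge,orb,tube,mast,shaft]
Tick 9: prefer A, take bolt from A; A=[crate] B=[-] C=[gear,beam,jar,wedge,orb,tube,mast,shaft,bolt]
Tick 10: prefer B, take crate from A; A=[-] B=[-] C=[gear,beam,jar,wedge,orb,tube,mast,shaft,bolt,crate]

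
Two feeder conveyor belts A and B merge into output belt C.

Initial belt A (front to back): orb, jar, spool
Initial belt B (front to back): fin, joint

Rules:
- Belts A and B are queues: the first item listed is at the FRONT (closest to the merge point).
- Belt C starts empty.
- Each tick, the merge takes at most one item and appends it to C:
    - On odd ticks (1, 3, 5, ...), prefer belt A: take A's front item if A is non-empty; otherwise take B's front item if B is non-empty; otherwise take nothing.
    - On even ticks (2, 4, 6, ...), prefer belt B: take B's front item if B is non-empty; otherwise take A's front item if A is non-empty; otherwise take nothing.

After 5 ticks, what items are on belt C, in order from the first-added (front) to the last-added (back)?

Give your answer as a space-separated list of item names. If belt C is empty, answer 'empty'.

Answer: orb fin jar joint spool

Derivation:
Tick 1: prefer A, take orb from A; A=[jar,spool] B=[fin,joint] C=[orb]
Tick 2: prefer B, take fin from B; A=[jar,spool] B=[joint] C=[orb,fin]
Tick 3: prefer A, take jar from A; A=[spool] B=[joint] C=[orb,fin,jar]
Tick 4: prefer B, take joint from B; A=[spool] B=[-] C=[orb,fin,jar,joint]
Tick 5: prefer A, take spool from A; A=[-] B=[-] C=[orb,fin,jar,joint,spool]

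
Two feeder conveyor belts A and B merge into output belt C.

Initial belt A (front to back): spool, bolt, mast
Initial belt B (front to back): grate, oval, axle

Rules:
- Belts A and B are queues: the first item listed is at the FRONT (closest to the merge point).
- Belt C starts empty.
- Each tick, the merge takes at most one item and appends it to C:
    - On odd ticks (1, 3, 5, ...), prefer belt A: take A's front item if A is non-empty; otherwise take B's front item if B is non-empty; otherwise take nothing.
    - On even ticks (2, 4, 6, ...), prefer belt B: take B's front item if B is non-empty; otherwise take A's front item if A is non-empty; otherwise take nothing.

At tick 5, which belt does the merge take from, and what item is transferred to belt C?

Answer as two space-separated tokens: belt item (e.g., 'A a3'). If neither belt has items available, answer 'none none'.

Tick 1: prefer A, take spool from A; A=[bolt,mast] B=[grate,oval,axle] C=[spool]
Tick 2: prefer B, take grate from B; A=[bolt,mast] B=[oval,axle] C=[spool,grate]
Tick 3: prefer A, take bolt from A; A=[mast] B=[oval,axle] C=[spool,grate,bolt]
Tick 4: prefer B, take oval from B; A=[mast] B=[axle] C=[spool,grate,bolt,oval]
Tick 5: prefer A, take mast from A; A=[-] B=[axle] C=[spool,grate,bolt,oval,mast]

Answer: A mast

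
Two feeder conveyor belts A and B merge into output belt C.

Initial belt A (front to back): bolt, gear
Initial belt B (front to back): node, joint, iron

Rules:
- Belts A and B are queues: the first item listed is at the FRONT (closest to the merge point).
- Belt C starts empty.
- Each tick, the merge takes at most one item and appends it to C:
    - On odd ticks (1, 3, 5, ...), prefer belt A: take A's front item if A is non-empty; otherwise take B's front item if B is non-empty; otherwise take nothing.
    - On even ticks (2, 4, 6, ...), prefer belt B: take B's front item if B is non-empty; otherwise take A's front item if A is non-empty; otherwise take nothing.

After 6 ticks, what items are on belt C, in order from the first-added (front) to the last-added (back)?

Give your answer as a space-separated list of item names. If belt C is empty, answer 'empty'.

Answer: bolt node gear joint iron

Derivation:
Tick 1: prefer A, take bolt from A; A=[gear] B=[node,joint,iron] C=[bolt]
Tick 2: prefer B, take node from B; A=[gear] B=[joint,iron] C=[bolt,node]
Tick 3: prefer A, take gear from A; A=[-] B=[joint,iron] C=[bolt,node,gear]
Tick 4: prefer B, take joint from B; A=[-] B=[iron] C=[bolt,node,gear,joint]
Tick 5: prefer A, take iron from B; A=[-] B=[-] C=[bolt,node,gear,joint,iron]
Tick 6: prefer B, both empty, nothing taken; A=[-] B=[-] C=[bolt,node,gear,joint,iron]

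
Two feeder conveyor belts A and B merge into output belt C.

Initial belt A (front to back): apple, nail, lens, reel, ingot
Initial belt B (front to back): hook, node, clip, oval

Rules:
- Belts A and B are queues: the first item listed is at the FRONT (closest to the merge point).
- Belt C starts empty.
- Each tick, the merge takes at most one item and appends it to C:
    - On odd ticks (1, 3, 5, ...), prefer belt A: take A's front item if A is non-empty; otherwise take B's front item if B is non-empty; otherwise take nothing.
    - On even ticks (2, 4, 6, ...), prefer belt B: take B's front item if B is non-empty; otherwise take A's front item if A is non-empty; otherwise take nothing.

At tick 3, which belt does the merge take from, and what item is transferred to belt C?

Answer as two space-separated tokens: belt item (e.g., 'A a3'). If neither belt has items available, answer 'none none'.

Answer: A nail

Derivation:
Tick 1: prefer A, take apple from A; A=[nail,lens,reel,ingot] B=[hook,node,clip,oval] C=[apple]
Tick 2: prefer B, take hook from B; A=[nail,lens,reel,ingot] B=[node,clip,oval] C=[apple,hook]
Tick 3: prefer A, take nail from A; A=[lens,reel,ingot] B=[node,clip,oval] C=[apple,hook,nail]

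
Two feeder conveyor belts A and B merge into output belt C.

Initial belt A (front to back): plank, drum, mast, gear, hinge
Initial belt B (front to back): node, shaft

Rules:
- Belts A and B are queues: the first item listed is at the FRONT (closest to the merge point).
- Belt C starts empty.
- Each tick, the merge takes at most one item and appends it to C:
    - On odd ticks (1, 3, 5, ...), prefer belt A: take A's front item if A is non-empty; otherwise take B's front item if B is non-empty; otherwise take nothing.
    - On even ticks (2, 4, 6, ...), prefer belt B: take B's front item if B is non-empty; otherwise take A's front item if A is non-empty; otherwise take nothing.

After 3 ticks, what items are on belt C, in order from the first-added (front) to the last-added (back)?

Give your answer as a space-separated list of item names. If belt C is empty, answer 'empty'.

Answer: plank node drum

Derivation:
Tick 1: prefer A, take plank from A; A=[drum,mast,gear,hinge] B=[node,shaft] C=[plank]
Tick 2: prefer B, take node from B; A=[drum,mast,gear,hinge] B=[shaft] C=[plank,node]
Tick 3: prefer A, take drum from A; A=[mast,gear,hinge] B=[shaft] C=[plank,node,drum]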